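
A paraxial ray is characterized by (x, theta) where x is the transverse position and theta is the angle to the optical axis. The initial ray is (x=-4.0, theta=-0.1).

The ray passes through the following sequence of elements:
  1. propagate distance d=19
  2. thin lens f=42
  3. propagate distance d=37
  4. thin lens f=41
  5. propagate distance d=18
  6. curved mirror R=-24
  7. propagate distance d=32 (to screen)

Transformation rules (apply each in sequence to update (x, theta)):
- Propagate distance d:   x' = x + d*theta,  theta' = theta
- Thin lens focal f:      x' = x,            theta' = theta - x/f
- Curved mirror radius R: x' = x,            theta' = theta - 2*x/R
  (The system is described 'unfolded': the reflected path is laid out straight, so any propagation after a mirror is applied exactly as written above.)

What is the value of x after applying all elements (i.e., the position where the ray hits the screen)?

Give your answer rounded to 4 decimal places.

Answer: -1.6526

Derivation:
Initial: x=-4.0000 theta=-0.1000
After 1 (propagate distance d=19): x=-5.9000 theta=-0.1000
After 2 (thin lens f=42): x=-5.9000 theta=17/420 (≈0.0405)
After 3 (propagate distance d=37): x=-1849/420 (≈-4.4024) theta=17/420 (≈0.0405)
After 4 (thin lens f=41): x=-1849/420 (≈-4.4024) theta=1273/8610 (≈0.1479)
After 5 (propagate distance d=18): x=-4283/2460 (≈-1.7411) theta=1273/8610 (≈0.1479)
After 6 (curved mirror R=-24): x=-4283/2460 (≈-1.7411) theta=571/206640 (≈0.0028)
After 7 (propagate distance d=32 (to screen)): x=-17075/10332 (≈-1.6526) theta=571/206640 (≈0.0028)
Rounded to 4 decimal places: x = -1.6526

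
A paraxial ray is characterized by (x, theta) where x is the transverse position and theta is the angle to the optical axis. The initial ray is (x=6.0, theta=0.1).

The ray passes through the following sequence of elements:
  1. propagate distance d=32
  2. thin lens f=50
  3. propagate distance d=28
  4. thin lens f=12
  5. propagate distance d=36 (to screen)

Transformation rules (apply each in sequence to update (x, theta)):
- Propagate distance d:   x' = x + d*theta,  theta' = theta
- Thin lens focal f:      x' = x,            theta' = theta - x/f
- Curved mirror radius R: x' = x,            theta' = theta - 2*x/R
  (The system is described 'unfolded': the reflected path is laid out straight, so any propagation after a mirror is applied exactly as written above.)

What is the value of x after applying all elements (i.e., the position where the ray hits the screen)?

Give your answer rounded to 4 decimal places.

Answer: -16.7200

Derivation:
Initial: x=6.0000 theta=0.1000
After 1 (propagate distance d=32): x=9.2000 theta=0.1000
After 2 (thin lens f=50): x=9.2000 theta=-0.0840
After 3 (propagate distance d=28): x=6.8480 theta=-0.0840
After 4 (thin lens f=12): x=6.8480 theta=-491/750 (≈-0.6547)
After 5 (propagate distance d=36 (to screen)): x=-16.7200 theta=-491/750 (≈-0.6547)
Rounded to 4 decimal places: x = -16.7200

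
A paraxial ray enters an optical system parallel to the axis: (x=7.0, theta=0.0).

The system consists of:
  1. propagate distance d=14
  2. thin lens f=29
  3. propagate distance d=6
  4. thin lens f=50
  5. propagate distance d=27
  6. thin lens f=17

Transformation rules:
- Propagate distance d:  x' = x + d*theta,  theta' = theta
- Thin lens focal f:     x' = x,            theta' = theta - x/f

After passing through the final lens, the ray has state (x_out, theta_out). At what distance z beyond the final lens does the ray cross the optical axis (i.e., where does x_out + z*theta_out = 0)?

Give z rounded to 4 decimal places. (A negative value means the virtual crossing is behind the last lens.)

Initial: x=7.0000 theta=0.0000
After 1 (propagate distance d=14): x=7.0000 theta=0.0000
After 2 (thin lens f=29): x=7.0000 theta=-7/29 (≈-0.2414)
After 3 (propagate distance d=6): x=161/29 (≈5.5517) theta=-7/29 (≈-0.2414)
After 4 (thin lens f=50): x=161/29 (≈5.5517) theta=-511/1450 (≈-0.3524)
After 5 (propagate distance d=27): x=-5747/1450 (≈-3.9634) theta=-511/1450 (≈-0.3524)
After 6 (thin lens f=17): x=-5747/1450 (≈-3.9634) theta=-294/2465 (≈-0.1193)
z_focus = -x_out/theta_out = -(-5747/1450)/(-294/2465) = -13957/420 ≈ -33.2310
Rounded to 4 decimal places: z = -33.2310

Answer: -33.2310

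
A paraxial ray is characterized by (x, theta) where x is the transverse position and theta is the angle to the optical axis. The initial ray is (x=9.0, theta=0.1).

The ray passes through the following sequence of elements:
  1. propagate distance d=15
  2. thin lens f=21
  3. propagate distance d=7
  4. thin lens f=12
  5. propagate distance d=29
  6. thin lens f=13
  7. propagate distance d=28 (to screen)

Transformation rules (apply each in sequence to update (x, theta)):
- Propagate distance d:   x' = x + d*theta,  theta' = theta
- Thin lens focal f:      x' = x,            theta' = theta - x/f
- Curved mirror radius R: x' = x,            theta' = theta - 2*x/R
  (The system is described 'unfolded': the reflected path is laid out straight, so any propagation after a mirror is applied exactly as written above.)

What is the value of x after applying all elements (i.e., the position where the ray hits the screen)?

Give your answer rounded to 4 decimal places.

Answer: -3.1955

Derivation:
Initial: x=9.0000 theta=0.1000
After 1 (propagate distance d=15): x=10.5000 theta=0.1000
After 2 (thin lens f=21): x=10.5000 theta=-0.4000
After 3 (propagate distance d=7): x=7.7000 theta=-0.4000
After 4 (thin lens f=12): x=7.7000 theta=-25/24 (≈-1.0417)
After 5 (propagate distance d=29): x=-2701/120 (≈-22.5083) theta=-25/24 (≈-1.0417)
After 6 (thin lens f=13): x=-2701/120 (≈-22.5083) theta=269/390 (≈0.6897)
After 7 (propagate distance d=28 (to screen)): x=-997/312 (≈-3.1955) theta=269/390 (≈0.6897)
Rounded to 4 decimal places: x = -3.1955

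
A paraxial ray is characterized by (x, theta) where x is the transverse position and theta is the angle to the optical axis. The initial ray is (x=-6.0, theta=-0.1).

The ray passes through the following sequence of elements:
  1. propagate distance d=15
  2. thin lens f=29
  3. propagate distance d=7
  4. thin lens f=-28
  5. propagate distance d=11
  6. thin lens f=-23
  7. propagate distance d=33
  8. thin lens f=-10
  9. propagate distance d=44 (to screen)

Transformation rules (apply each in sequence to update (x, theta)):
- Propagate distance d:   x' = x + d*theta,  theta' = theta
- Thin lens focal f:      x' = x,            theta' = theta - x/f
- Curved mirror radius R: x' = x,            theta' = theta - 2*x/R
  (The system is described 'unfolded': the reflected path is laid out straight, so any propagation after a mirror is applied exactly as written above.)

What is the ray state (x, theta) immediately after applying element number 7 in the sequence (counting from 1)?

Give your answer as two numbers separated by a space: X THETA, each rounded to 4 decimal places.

Initial: x=-6.0000 theta=-0.1000
After 1 (propagate distance d=15): x=-7.5000 theta=-0.1000
After 2 (thin lens f=29): x=-7.5000 theta=23/145 (≈0.1586)
After 3 (propagate distance d=7): x=-1853/290 (≈-6.3897) theta=23/145 (≈0.1586)
After 4 (thin lens f=-28): x=-1853/290 (≈-6.3897) theta=-113/1624 (≈-0.0696)
After 5 (propagate distance d=11): x=-58099/8120 (≈-7.1550) theta=-113/1624 (≈-0.0696)
After 6 (thin lens f=-23): x=-58099/8120 (≈-7.1550) theta=-35547/93380 (≈-0.3807)
After 7 (propagate distance d=33): x=-3682379/186760 (≈-19.7172) theta=-35547/93380 (≈-0.3807)
Rounded to 4 decimal places: x = -19.7172, theta = -0.3807

Answer: -19.7172 -0.3807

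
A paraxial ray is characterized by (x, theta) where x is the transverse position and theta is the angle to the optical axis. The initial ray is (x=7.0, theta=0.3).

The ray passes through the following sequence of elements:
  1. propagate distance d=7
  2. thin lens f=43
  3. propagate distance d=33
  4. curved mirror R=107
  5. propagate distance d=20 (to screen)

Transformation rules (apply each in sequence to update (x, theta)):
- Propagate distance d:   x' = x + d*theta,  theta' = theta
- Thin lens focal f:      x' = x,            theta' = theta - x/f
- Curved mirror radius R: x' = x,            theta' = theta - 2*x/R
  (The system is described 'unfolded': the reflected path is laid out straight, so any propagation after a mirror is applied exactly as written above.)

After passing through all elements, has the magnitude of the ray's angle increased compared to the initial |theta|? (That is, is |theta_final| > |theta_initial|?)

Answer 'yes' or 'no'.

Answer: no

Derivation:
Initial: x=7.0000 theta=0.3000
After 1 (propagate distance d=7): x=9.1000 theta=0.3000
After 2 (thin lens f=43): x=9.1000 theta=19/215 (≈0.0884)
After 3 (propagate distance d=33): x=5167/430 (≈12.0163) theta=19/215 (≈0.0884)
After 4 (curved mirror R=107): x=5167/430 (≈12.0163) theta=-3134/23005 (≈-0.1362)
After 5 (propagate distance d=20 (to screen)): x=427509/46010 (≈9.2917) theta=-3134/23005 (≈-0.1362)
|theta_initial|=0.3000 |theta_final|=3134/23005 (≈0.1362) -> not increased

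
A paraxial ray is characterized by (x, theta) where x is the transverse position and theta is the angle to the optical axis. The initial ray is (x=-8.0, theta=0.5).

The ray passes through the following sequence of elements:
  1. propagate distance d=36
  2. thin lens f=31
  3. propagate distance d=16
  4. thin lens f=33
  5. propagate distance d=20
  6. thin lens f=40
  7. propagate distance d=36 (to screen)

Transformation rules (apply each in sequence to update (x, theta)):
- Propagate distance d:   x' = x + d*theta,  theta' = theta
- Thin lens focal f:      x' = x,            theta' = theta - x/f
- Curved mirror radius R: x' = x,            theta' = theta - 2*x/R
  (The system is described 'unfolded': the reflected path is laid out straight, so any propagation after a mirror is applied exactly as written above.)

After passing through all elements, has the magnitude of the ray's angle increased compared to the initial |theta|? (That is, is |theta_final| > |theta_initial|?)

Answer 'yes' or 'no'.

Initial: x=-8.0000 theta=0.5000
After 1 (propagate distance d=36): x=10.0000 theta=0.5000
After 2 (thin lens f=31): x=10.0000 theta=11/62 (≈0.1774)
After 3 (propagate distance d=16): x=398/31 (≈12.8387) theta=11/62 (≈0.1774)
After 4 (thin lens f=33): x=398/31 (≈12.8387) theta=-433/2046 (≈-0.2116)
After 5 (propagate distance d=20): x=284/33 (≈8.6061) theta=-433/2046 (≈-0.2116)
After 6 (thin lens f=40): x=284/33 (≈8.6061) theta=-2183/5115 (≈-0.4268)
After 7 (propagate distance d=36 (to screen)): x=-34568/5115 (≈-6.7582) theta=-2183/5115 (≈-0.4268)
|theta_initial|=0.5000 |theta_final|=2183/5115 (≈0.4268) -> not increased

Answer: no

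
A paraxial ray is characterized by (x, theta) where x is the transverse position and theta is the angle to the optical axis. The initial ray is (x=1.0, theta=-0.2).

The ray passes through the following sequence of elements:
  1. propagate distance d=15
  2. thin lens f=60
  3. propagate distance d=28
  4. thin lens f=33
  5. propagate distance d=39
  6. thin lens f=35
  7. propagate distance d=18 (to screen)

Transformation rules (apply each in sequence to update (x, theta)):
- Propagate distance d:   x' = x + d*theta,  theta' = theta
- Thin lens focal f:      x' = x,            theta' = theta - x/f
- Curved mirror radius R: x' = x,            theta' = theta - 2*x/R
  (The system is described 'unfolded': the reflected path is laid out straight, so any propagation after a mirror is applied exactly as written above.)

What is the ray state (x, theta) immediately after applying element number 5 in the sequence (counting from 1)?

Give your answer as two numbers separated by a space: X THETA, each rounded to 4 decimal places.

Initial: x=1.0000 theta=-0.2000
After 1 (propagate distance d=15): x=-2.0000 theta=-0.2000
After 2 (thin lens f=60): x=-2.0000 theta=-1/6 (≈-0.1667)
After 3 (propagate distance d=28): x=-20/3 (≈-6.6667) theta=-1/6 (≈-0.1667)
After 4 (thin lens f=33): x=-20/3 (≈-6.6667) theta=7/198 (≈0.0354)
After 5 (propagate distance d=39): x=-349/66 (≈-5.2879) theta=7/198 (≈0.0354)
Rounded to 4 decimal places: x = -5.2879, theta = 0.0354

Answer: -5.2879 0.0354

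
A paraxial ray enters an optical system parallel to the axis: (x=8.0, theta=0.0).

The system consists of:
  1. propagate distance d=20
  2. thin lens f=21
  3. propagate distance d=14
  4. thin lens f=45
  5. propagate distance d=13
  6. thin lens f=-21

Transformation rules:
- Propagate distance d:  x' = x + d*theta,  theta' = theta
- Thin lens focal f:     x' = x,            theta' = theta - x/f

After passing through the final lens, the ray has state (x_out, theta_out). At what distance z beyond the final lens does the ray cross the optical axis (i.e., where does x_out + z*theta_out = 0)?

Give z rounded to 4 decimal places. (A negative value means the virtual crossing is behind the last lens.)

Answer: -5.2175

Derivation:
Initial: x=8.0000 theta=0.0000
After 1 (propagate distance d=20): x=8.0000 theta=0.0000
After 2 (thin lens f=21): x=8.0000 theta=-8/21 (≈-0.3810)
After 3 (propagate distance d=14): x=8/3 (≈2.6667) theta=-8/21 (≈-0.3810)
After 4 (thin lens f=45): x=8/3 (≈2.6667) theta=-416/945 (≈-0.4402)
After 5 (propagate distance d=13): x=-2888/945 (≈-3.0561) theta=-416/945 (≈-0.4402)
After 6 (thin lens f=-21): x=-2888/945 (≈-3.0561) theta=-11624/19845 (≈-0.5857)
z_focus = -x_out/theta_out = -(-2888/945)/(-11624/19845) = -7581/1453 ≈ -5.2175
Rounded to 4 decimal places: z = -5.2175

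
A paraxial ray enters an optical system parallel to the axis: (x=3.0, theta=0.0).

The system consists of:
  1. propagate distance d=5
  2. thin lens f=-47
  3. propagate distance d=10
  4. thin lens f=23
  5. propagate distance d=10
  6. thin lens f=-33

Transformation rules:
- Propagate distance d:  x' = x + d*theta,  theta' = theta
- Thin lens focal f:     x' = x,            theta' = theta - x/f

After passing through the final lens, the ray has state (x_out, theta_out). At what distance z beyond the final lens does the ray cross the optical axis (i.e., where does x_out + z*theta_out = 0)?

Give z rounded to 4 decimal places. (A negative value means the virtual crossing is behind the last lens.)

Answer: 212.2053

Derivation:
Initial: x=3.0000 theta=0.0000
After 1 (propagate distance d=5): x=3.0000 theta=0.0000
After 2 (thin lens f=-47): x=3.0000 theta=3/47 (≈0.0638)
After 3 (propagate distance d=10): x=171/47 (≈3.6383) theta=3/47 (≈0.0638)
After 4 (thin lens f=23): x=171/47 (≈3.6383) theta=-102/1081 (≈-0.0944)
After 5 (propagate distance d=10): x=2913/1081 (≈2.6947) theta=-102/1081 (≈-0.0944)
After 6 (thin lens f=-33): x=2913/1081 (≈2.6947) theta=-151/11891 (≈-0.0127)
z_focus = -x_out/theta_out = -(2913/1081)/(-151/11891) = 32043/151 ≈ 212.2053
Rounded to 4 decimal places: z = 212.2053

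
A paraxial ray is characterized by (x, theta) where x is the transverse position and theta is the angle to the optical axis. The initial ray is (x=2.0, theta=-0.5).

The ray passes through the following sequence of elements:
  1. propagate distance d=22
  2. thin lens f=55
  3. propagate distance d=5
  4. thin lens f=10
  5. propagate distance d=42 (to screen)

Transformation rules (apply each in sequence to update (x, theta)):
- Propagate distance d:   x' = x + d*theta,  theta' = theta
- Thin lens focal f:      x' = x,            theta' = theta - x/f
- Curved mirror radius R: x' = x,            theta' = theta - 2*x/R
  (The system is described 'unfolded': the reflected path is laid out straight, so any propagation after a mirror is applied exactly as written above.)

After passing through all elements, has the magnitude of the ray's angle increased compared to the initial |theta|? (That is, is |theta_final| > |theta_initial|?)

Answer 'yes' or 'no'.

Initial: x=2.0000 theta=-0.5000
After 1 (propagate distance d=22): x=-9.0000 theta=-0.5000
After 2 (thin lens f=55): x=-9.0000 theta=-37/110 (≈-0.3364)
After 3 (propagate distance d=5): x=-235/22 (≈-10.6818) theta=-37/110 (≈-0.3364)
After 4 (thin lens f=10): x=-235/22 (≈-10.6818) theta=161/220 (≈0.7318)
After 5 (propagate distance d=42 (to screen)): x=1103/55 (≈20.0545) theta=161/220 (≈0.7318)
|theta_initial|=0.5000 |theta_final|=161/220 (≈0.7318) -> increased

Answer: yes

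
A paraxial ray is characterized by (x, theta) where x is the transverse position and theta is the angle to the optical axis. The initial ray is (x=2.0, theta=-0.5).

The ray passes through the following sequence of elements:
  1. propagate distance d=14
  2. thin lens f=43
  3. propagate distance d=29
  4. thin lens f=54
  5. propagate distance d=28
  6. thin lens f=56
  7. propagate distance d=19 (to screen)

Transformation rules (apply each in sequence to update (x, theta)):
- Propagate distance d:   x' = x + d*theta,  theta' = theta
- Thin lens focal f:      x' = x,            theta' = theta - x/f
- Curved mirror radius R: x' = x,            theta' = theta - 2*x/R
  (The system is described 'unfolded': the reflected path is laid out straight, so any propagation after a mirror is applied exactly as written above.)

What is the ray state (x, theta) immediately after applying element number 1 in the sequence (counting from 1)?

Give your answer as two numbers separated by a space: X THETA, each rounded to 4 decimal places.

Answer: -5.0000 -0.5000

Derivation:
Initial: x=2.0000 theta=-0.5000
After 1 (propagate distance d=14): x=-5.0000 theta=-0.5000
Rounded to 4 decimal places: x = -5.0000, theta = -0.5000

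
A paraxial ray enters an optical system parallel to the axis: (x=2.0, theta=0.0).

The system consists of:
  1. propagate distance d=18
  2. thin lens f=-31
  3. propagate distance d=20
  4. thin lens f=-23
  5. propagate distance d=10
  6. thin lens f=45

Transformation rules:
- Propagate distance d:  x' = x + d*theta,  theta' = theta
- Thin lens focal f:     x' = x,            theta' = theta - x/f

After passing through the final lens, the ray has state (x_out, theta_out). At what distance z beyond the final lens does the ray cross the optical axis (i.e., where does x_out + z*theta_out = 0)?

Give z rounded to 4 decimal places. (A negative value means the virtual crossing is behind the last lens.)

Answer: -60.7516

Derivation:
Initial: x=2.0000 theta=0.0000
After 1 (propagate distance d=18): x=2.0000 theta=0.0000
After 2 (thin lens f=-31): x=2.0000 theta=2/31 (≈0.0645)
After 3 (propagate distance d=20): x=102/31 (≈3.2903) theta=2/31 (≈0.0645)
After 4 (thin lens f=-23): x=102/31 (≈3.2903) theta=148/713 (≈0.2076)
After 5 (propagate distance d=10): x=3826/713 (≈5.3661) theta=148/713 (≈0.2076)
After 6 (thin lens f=45): x=3826/713 (≈5.3661) theta=2834/32085 (≈0.0883)
z_focus = -x_out/theta_out = -(3826/713)/(2834/32085) = -86085/1417 ≈ -60.7516
Rounded to 4 decimal places: z = -60.7516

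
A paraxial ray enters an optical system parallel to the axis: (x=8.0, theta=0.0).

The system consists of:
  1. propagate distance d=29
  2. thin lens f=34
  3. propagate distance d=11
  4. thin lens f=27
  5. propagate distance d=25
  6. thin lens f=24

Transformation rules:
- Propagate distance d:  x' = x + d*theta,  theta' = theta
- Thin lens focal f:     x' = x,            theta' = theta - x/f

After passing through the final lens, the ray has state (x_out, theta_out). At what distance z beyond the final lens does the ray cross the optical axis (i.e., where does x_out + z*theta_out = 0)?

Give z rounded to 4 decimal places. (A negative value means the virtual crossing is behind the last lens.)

Initial: x=8.0000 theta=0.0000
After 1 (propagate distance d=29): x=8.0000 theta=0.0000
After 2 (thin lens f=34): x=8.0000 theta=-4/17 (≈-0.2353)
After 3 (propagate distance d=11): x=92/17 (≈5.4118) theta=-4/17 (≈-0.2353)
After 4 (thin lens f=27): x=92/17 (≈5.4118) theta=-200/459 (≈-0.4357)
After 5 (propagate distance d=25): x=-148/27 (≈-5.4815) theta=-200/459 (≈-0.4357)
After 6 (thin lens f=24): x=-148/27 (≈-5.4815) theta=-571/2754 (≈-0.2073)
z_focus = -x_out/theta_out = -(-148/27)/(-571/2754) = -15096/571 ≈ -26.4378
Rounded to 4 decimal places: z = -26.4378

Answer: -26.4378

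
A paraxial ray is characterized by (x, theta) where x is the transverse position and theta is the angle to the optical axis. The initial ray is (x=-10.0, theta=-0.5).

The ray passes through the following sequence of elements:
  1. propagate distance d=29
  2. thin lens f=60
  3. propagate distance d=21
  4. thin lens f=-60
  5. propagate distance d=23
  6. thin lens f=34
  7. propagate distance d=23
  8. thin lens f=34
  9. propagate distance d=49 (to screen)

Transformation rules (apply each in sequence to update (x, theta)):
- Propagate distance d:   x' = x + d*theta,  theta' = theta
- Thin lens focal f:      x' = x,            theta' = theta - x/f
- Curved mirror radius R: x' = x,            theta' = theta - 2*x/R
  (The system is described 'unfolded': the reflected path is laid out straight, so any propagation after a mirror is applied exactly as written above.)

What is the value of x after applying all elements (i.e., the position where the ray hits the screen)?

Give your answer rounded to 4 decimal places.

Answer: 40.5656

Derivation:
Initial: x=-10.0000 theta=-0.5000
After 1 (propagate distance d=29): x=-24.5000 theta=-0.5000
After 2 (thin lens f=60): x=-24.5000 theta=-11/120 (≈-0.0917)
After 3 (propagate distance d=21): x=-26.4250 theta=-11/120 (≈-0.0917)
After 4 (thin lens f=-60): x=-26.4250 theta=-1277/2400 (≈-0.5321)
After 5 (propagate distance d=23): x=-92791/2400 (≈-38.6629) theta=-1277/2400 (≈-0.5321)
After 6 (thin lens f=34): x=-92791/2400 (≈-38.6629) theta=49373/81600 (≈0.6051)
After 7 (propagate distance d=23): x=-134621/5440 (≈-24.7465) theta=49373/81600 (≈0.6051)
After 8 (thin lens f=34): x=-134621/5440 (≈-24.7465) theta=3697997/2774400 (≈1.3329)
After 9 (propagate distance d=49 (to screen)): x=112545143/2774400 (≈40.5656) theta=3697997/2774400 (≈1.3329)
Rounded to 4 decimal places: x = 40.5656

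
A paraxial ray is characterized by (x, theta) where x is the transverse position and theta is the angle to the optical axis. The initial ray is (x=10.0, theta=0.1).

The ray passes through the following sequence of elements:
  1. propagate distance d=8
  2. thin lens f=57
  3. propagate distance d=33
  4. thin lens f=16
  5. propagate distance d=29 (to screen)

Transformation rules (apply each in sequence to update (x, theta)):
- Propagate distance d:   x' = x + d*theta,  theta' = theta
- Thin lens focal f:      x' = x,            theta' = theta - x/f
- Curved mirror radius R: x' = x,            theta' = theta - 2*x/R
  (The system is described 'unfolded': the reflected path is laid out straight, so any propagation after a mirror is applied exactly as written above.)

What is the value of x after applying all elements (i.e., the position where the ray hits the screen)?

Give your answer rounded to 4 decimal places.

Answer: -8.9707

Derivation:
Initial: x=10.0000 theta=0.1000
After 1 (propagate distance d=8): x=10.8000 theta=0.1000
After 2 (thin lens f=57): x=10.8000 theta=-17/190 (≈-0.0895)
After 3 (propagate distance d=33): x=1491/190 (≈7.8474) theta=-17/190 (≈-0.0895)
After 4 (thin lens f=16): x=1491/190 (≈7.8474) theta=-1763/3040 (≈-0.5799)
After 5 (propagate distance d=29 (to screen)): x=-27271/3040 (≈-8.9707) theta=-1763/3040 (≈-0.5799)
Rounded to 4 decimal places: x = -8.9707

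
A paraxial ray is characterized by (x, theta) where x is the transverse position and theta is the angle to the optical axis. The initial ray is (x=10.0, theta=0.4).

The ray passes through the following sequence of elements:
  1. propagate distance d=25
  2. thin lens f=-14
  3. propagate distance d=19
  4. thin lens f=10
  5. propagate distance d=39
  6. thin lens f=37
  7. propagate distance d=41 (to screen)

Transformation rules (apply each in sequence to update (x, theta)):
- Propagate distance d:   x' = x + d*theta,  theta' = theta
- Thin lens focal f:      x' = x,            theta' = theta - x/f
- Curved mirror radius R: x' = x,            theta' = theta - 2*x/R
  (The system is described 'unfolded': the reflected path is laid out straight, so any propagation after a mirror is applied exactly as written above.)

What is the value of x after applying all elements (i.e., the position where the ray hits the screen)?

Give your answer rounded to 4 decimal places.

Answer: -140.0213

Derivation:
Initial: x=10.0000 theta=0.4000
After 1 (propagate distance d=25): x=20.0000 theta=0.4000
After 2 (thin lens f=-14): x=20.0000 theta=64/35 (≈1.8286)
After 3 (propagate distance d=19): x=1916/35 (≈54.7429) theta=64/35 (≈1.8286)
After 4 (thin lens f=10): x=1916/35 (≈54.7429) theta=-638/175 (≈-3.6457)
After 5 (propagate distance d=39): x=-87.4400 theta=-638/175 (≈-3.6457)
After 6 (thin lens f=37): x=-87.4400 theta=-8304/6475 (≈-1.2825)
After 7 (propagate distance d=41 (to screen)): x=-906638/6475 (≈-140.0213) theta=-8304/6475 (≈-1.2825)
Rounded to 4 decimal places: x = -140.0213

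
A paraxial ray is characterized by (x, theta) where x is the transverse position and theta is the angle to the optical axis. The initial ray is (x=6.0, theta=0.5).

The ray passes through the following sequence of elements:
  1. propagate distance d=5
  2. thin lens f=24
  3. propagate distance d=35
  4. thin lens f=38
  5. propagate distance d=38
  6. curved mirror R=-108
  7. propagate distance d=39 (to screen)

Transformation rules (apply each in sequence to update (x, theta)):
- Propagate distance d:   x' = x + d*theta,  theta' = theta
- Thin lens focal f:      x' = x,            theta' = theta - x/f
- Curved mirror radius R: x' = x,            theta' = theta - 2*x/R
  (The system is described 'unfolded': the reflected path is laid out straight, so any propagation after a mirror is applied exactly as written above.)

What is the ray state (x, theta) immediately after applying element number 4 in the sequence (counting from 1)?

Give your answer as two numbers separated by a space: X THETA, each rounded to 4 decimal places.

Initial: x=6.0000 theta=0.5000
After 1 (propagate distance d=5): x=8.5000 theta=0.5000
After 2 (thin lens f=24): x=8.5000 theta=7/48 (≈0.1458)
After 3 (propagate distance d=35): x=653/48 (≈13.6042) theta=7/48 (≈0.1458)
After 4 (thin lens f=38): x=653/48 (≈13.6042) theta=-129/608 (≈-0.2122)
Rounded to 4 decimal places: x = 13.6042, theta = -0.2122

Answer: 13.6042 -0.2122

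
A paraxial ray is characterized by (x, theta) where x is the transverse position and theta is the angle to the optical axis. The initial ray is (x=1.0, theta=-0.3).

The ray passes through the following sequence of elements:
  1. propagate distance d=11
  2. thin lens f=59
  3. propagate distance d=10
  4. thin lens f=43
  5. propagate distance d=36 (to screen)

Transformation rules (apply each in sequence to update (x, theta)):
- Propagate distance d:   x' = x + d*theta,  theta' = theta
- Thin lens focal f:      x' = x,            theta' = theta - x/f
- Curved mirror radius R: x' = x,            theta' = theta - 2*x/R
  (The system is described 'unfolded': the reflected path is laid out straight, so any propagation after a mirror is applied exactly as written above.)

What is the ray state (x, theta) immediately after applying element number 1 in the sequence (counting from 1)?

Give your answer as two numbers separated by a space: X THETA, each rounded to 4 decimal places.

Answer: -2.3000 -0.3000

Derivation:
Initial: x=1.0000 theta=-0.3000
After 1 (propagate distance d=11): x=-2.3000 theta=-0.3000
Rounded to 4 decimal places: x = -2.3000, theta = -0.3000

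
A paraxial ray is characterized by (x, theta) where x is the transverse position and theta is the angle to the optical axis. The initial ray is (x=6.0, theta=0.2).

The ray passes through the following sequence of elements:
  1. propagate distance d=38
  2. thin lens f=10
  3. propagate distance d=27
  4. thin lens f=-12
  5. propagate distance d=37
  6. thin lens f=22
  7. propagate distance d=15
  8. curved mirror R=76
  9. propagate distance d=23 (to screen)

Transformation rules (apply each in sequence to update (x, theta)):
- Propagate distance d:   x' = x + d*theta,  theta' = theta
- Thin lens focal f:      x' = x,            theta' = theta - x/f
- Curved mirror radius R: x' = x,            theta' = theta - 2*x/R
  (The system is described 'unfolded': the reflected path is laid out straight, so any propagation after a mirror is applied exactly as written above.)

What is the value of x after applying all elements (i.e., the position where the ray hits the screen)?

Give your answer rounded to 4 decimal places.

Initial: x=6.0000 theta=0.2000
After 1 (propagate distance d=38): x=13.6000 theta=0.2000
After 2 (thin lens f=10): x=13.6000 theta=-1.1600
After 3 (propagate distance d=27): x=-17.7200 theta=-1.1600
After 4 (thin lens f=-12): x=-17.7200 theta=-791/300 (≈-2.6367)
After 5 (propagate distance d=37): x=-34583/300 (≈-115.2767) theta=-791/300 (≈-2.6367)
After 6 (thin lens f=22): x=-34583/300 (≈-115.2767) theta=5727/2200 (≈2.6032)
After 7 (propagate distance d=15): x=-503111/6600 (≈-76.2289) theta=5727/2200 (≈2.6032)
After 8 (curved mirror R=76): x=-503111/6600 (≈-76.2289) theta=1155989/250800 (≈4.6092)
After 9 (propagate distance d=23 (to screen)): x=2489843/83600 (≈29.7828) theta=1155989/250800 (≈4.6092)
Rounded to 4 decimal places: x = 29.7828

Answer: 29.7828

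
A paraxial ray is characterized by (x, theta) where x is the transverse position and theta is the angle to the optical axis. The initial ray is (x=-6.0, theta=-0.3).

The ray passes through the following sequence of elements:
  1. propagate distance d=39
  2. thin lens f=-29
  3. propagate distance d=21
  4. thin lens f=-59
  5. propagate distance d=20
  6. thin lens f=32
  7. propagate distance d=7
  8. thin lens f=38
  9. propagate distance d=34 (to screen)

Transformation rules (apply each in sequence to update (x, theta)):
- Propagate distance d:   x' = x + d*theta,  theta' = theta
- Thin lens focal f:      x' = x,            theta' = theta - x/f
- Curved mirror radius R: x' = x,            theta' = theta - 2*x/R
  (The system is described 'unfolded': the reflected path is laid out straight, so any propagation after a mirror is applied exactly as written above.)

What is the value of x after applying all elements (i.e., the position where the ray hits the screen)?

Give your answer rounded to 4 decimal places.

Answer: 12.8732

Derivation:
Initial: x=-6.0000 theta=-0.3000
After 1 (propagate distance d=39): x=-17.7000 theta=-0.3000
After 2 (thin lens f=-29): x=-17.7000 theta=-132/145 (≈-0.9103)
After 3 (propagate distance d=21): x=-10677/290 (≈-36.8172) theta=-132/145 (≈-0.9103)
After 4 (thin lens f=-59): x=-10677/290 (≈-36.8172) theta=-26253/17110 (≈-1.5344)
After 5 (propagate distance d=20): x=-1155003/17110 (≈-67.5046) theta=-26253/17110 (≈-1.5344)
After 6 (thin lens f=32): x=-1155003/17110 (≈-67.5046) theta=314907/547520 (≈0.5752)
After 7 (propagate distance d=7): x=-34755747/547520 (≈-63.4785) theta=314907/547520 (≈0.5752)
After 8 (thin lens f=38): x=-34755747/547520 (≈-63.4785) theta=46722213/20805760 (≈2.2456)
After 9 (propagate distance d=34 (to screen)): x=33479607/2600720 (≈12.8732) theta=46722213/20805760 (≈2.2456)
Rounded to 4 decimal places: x = 12.8732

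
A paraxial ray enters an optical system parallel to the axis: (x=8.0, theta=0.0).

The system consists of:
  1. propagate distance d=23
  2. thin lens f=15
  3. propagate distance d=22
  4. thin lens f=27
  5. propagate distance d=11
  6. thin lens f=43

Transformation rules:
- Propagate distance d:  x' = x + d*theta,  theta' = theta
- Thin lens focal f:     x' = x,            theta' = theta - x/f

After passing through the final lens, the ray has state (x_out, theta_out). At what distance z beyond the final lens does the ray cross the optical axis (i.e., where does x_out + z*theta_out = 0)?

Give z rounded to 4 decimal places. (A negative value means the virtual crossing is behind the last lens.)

Answer: -38.9956

Derivation:
Initial: x=8.0000 theta=0.0000
After 1 (propagate distance d=23): x=8.0000 theta=0.0000
After 2 (thin lens f=15): x=8.0000 theta=-8/15 (≈-0.5333)
After 3 (propagate distance d=22): x=-56/15 (≈-3.7333) theta=-8/15 (≈-0.5333)
After 4 (thin lens f=27): x=-56/15 (≈-3.7333) theta=-32/81 (≈-0.3951)
After 5 (propagate distance d=11): x=-3272/405 (≈-8.0790) theta=-32/81 (≈-0.3951)
After 6 (thin lens f=43): x=-3272/405 (≈-8.0790) theta=-3608/17415 (≈-0.2072)
z_focus = -x_out/theta_out = -(-3272/405)/(-3608/17415) = -17587/451 ≈ -38.9956
Rounded to 4 decimal places: z = -38.9956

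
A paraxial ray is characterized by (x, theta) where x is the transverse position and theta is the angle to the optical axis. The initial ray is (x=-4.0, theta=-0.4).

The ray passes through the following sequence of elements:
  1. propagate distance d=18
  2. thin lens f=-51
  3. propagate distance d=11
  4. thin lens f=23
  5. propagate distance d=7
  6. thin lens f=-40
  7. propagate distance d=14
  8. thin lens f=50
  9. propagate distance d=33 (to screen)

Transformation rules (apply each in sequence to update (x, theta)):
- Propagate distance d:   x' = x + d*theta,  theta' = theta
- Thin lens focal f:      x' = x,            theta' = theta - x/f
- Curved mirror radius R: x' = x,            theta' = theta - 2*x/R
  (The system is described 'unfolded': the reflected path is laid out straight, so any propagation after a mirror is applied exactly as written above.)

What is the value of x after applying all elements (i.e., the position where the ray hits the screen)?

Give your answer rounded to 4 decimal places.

Initial: x=-4.0000 theta=-0.4000
After 1 (propagate distance d=18): x=-11.2000 theta=-0.4000
After 2 (thin lens f=-51): x=-11.2000 theta=-158/255 (≈-0.6196)
After 3 (propagate distance d=11): x=-4594/255 (≈-18.0157) theta=-158/255 (≈-0.6196)
After 4 (thin lens f=23): x=-4594/255 (≈-18.0157) theta=64/391 (≈0.1637)
After 5 (propagate distance d=7): x=-98942/5865 (≈-16.8699) theta=64/391 (≈0.1637)
After 6 (thin lens f=-40): x=-98942/5865 (≈-16.8699) theta=-30271/117300 (≈-0.2581)
After 7 (propagate distance d=14): x=-400439/19550 (≈-20.4828) theta=-30271/117300 (≈-0.2581)
After 8 (thin lens f=50): x=-400439/19550 (≈-20.4828) theta=222271/1466250 (≈0.1516)
After 9 (propagate distance d=33 (to screen)): x=-3782997/244375 (≈-15.4803) theta=222271/1466250 (≈0.1516)
Rounded to 4 decimal places: x = -15.4803

Answer: -15.4803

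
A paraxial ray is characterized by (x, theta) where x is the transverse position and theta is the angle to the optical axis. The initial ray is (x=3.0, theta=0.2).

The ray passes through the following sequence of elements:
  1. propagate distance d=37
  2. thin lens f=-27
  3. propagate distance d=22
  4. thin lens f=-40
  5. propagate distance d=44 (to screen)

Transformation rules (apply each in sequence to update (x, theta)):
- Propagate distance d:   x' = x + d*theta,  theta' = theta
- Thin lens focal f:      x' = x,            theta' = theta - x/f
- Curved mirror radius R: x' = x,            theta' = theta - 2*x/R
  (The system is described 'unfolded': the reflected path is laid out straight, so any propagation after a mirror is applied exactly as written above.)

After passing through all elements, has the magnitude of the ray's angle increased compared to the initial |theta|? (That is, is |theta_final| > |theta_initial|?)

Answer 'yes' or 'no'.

Initial: x=3.0000 theta=0.2000
After 1 (propagate distance d=37): x=10.4000 theta=0.2000
After 2 (thin lens f=-27): x=10.4000 theta=79/135 (≈0.5852)
After 3 (propagate distance d=22): x=3142/135 (≈23.2741) theta=79/135 (≈0.5852)
After 4 (thin lens f=-40): x=3142/135 (≈23.2741) theta=3151/2700 (≈1.1670)
After 5 (propagate distance d=44 (to screen)): x=50371/675 (≈74.6237) theta=3151/2700 (≈1.1670)
|theta_initial|=0.2000 |theta_final|=3151/2700 (≈1.1670) -> increased

Answer: yes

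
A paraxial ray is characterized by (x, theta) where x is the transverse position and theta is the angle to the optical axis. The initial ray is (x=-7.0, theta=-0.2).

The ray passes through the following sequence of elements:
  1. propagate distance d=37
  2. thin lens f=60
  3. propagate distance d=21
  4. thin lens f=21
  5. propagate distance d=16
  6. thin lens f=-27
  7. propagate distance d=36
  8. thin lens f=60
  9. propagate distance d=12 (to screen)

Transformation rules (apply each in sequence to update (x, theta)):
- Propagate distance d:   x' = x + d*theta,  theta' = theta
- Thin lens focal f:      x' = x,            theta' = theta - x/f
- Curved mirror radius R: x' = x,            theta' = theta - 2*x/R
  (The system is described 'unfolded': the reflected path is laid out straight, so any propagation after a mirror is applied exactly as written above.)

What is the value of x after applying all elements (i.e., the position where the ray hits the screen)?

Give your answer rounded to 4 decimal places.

Answer: 21.9947

Derivation:
Initial: x=-7.0000 theta=-0.2000
After 1 (propagate distance d=37): x=-14.4000 theta=-0.2000
After 2 (thin lens f=60): x=-14.4000 theta=0.0400
After 3 (propagate distance d=21): x=-13.5600 theta=0.0400
After 4 (thin lens f=21): x=-13.5600 theta=24/35 (≈0.6857)
After 5 (propagate distance d=16): x=-453/175 (≈-2.5886) theta=24/35 (≈0.6857)
After 6 (thin lens f=-27): x=-453/175 (≈-2.5886) theta=929/1575 (≈0.5898)
After 7 (propagate distance d=36): x=3263/175 (≈18.6457) theta=929/1575 (≈0.5898)
After 8 (thin lens f=60): x=3263/175 (≈18.6457) theta=8791/31500 (≈0.2791)
After 9 (propagate distance d=12 (to screen)): x=8248/375 (≈21.9947) theta=8791/31500 (≈0.2791)
Rounded to 4 decimal places: x = 21.9947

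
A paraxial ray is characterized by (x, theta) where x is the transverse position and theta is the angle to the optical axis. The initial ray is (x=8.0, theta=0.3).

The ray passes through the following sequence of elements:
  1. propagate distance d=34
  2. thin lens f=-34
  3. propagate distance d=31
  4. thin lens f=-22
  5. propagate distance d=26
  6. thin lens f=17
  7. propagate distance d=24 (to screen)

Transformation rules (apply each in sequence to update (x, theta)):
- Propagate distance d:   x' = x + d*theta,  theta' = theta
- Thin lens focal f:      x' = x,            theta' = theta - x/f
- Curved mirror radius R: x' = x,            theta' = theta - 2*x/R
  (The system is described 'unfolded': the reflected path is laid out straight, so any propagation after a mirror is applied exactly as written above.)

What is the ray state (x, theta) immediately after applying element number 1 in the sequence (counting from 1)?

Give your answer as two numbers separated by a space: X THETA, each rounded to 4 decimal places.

Answer: 18.2000 0.3000

Derivation:
Initial: x=8.0000 theta=0.3000
After 1 (propagate distance d=34): x=18.2000 theta=0.3000
Rounded to 4 decimal places: x = 18.2000, theta = 0.3000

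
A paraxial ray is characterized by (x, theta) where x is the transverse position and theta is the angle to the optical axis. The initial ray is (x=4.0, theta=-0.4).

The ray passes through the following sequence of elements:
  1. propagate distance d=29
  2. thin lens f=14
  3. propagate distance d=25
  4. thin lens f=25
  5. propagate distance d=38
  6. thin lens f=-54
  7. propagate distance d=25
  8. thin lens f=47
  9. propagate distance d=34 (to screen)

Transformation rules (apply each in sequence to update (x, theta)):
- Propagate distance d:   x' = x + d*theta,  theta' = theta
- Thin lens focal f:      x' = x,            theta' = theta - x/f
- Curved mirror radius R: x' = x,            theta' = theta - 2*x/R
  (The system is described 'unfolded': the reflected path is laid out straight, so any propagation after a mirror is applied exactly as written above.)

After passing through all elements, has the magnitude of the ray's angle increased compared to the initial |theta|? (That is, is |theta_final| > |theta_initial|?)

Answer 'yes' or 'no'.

Initial: x=4.0000 theta=-0.4000
After 1 (propagate distance d=29): x=-7.6000 theta=-0.4000
After 2 (thin lens f=14): x=-7.6000 theta=1/7 (≈0.1429)
After 3 (propagate distance d=25): x=-141/35 (≈-4.0286) theta=1/7 (≈0.1429)
After 4 (thin lens f=25): x=-141/35 (≈-4.0286) theta=0.3040
After 5 (propagate distance d=38): x=6583/875 (≈7.5234) theta=0.3040
After 6 (thin lens f=-54): x=6583/875 (≈7.5234) theta=20947/47250 (≈0.4433)
After 7 (propagate distance d=25): x=879157/47250 (≈18.6065) theta=20947/47250 (≈0.4433)
After 8 (thin lens f=47): x=879157/47250 (≈18.6065) theta=52676/1110375 (≈0.0474)
After 9 (propagate distance d=34 (to screen)): x=2138207/105750 (≈20.2195) theta=52676/1110375 (≈0.0474)
|theta_initial|=0.4000 |theta_final|=52676/1110375 (≈0.0474) -> not increased

Answer: no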